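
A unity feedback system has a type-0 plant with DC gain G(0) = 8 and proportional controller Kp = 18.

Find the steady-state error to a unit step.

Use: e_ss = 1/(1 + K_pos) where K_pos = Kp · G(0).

K_pos = Kp · G(0) = 18 × 8 = 144. e_ss = 1/(1 + 144) = 0.0069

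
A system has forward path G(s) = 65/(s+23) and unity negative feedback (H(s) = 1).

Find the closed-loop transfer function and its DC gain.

T(s) = G/(1+GH) = [65/(s+23)] / [1 + 65/(s+23)] = 65/(s+23+65) = 65/(s+88). DC gain = 65/88 = 0.7386.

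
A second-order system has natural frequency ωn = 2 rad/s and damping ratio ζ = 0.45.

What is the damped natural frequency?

ωd = ωn√(1 - ζ²) = 2√(1 - 0.45²) = 1.79 rad/s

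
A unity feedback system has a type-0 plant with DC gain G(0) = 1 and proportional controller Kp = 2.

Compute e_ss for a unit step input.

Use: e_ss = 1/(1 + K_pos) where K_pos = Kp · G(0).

K_pos = Kp · G(0) = 2 × 1 = 2. e_ss = 1/(1 + 2) = 0.3333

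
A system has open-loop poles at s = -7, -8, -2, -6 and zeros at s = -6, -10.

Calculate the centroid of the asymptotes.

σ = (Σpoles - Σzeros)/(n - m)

σ = (Σpoles - Σzeros)/(n - m) = (-23 - (-16))/(4 - 2) = -7/2 = -3.5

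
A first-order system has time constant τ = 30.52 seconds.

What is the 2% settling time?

For first-order system, 2% settling time ≈ 4τ = 4 × 30.52 = 122.08 s.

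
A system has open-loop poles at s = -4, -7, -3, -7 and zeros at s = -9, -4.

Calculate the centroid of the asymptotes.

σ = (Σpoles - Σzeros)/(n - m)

σ = (Σpoles - Σzeros)/(n - m) = (-21 - (-13))/(4 - 2) = -8/2 = -4.0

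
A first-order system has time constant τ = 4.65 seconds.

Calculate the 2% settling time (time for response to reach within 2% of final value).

For first-order system, 2% settling time ≈ 4τ = 4 × 4.65 = 18.6 s.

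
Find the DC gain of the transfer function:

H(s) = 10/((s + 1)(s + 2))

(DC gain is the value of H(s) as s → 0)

DC gain = H(0) = 10/(1 × 2) = 10/2 = 5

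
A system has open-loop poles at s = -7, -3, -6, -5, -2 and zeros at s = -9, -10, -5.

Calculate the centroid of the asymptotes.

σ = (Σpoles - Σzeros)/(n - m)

σ = (Σpoles - Σzeros)/(n - m) = (-23 - (-24))/(5 - 3) = 1/2 = 0.5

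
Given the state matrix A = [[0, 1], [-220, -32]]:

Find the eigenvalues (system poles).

det(A - λI) = λ² - (-32)λ + 220 = (λ - (-22))(λ - (-10)). Eigenvalues: -22, -10.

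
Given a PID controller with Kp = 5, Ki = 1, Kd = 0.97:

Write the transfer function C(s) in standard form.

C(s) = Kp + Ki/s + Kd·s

Substituting values: C(s) = 5 + 1/s + 0.97s = (0.97s² + 5s + 1)/s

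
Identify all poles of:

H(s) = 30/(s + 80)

Pole is where denominator = 0: s + 80 = 0, so s = -80.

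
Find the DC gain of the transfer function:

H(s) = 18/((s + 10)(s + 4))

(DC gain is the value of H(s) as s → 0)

DC gain = H(0) = 18/(10 × 4) = 18/40 = 0.45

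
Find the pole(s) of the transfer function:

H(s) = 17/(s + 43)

Pole is where denominator = 0: s + 43 = 0, so s = -43.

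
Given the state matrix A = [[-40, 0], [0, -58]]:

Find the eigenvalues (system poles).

For diagonal matrix, eigenvalues are diagonal entries: λ₁ = -40, λ₂ = -58.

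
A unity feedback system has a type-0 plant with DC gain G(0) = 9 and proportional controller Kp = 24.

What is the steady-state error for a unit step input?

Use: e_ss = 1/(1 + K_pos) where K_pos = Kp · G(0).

K_pos = Kp · G(0) = 24 × 9 = 216. e_ss = 1/(1 + 216) = 0.0046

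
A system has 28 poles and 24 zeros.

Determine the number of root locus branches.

Root locus has n branches where n = number of poles = 28.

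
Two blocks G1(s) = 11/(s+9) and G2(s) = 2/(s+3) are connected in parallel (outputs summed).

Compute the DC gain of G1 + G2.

Parallel: G_eq = G1 + G2. DC gain = G1(0) + G2(0) = 11/9 + 2/3 = 1.2222 + 0.6667 = 1.8889.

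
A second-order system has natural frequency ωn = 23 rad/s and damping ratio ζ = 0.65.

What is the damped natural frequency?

ωd = ωn√(1 - ζ²) = 23√(1 - 0.65²) = 17.48 rad/s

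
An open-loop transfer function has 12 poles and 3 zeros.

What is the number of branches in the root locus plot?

Root locus has n branches where n = number of poles = 12.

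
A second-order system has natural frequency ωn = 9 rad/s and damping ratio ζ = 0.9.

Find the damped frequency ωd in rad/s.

ωd = ωn√(1 - ζ²) = 9√(1 - 0.9²) = 3.92 rad/s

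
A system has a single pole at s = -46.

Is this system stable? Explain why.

Pole at s = -46 is in the left half-plane. Stable.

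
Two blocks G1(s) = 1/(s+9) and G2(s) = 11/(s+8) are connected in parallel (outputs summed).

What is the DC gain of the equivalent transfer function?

Parallel: G_eq = G1 + G2. DC gain = G1(0) + G2(0) = 1/9 + 11/8 = 0.1111 + 1.375 = 1.4861.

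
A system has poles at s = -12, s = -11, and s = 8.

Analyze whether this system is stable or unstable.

Pole(s) at s = 8 are not in the left half-plane. System is unstable.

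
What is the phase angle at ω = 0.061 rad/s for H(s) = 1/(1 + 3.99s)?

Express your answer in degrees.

Phase = -arctan(ωτ) = -arctan(0.061 × 3.99) = -13.7°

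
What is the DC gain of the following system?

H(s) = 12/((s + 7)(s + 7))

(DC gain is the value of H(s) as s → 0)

DC gain = H(0) = 12/(7 × 7) = 12/49 = 0.2449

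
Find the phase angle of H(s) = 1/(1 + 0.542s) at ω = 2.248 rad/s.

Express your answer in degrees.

Phase = -arctan(ωτ) = -arctan(2.248 × 0.542) = -50.6°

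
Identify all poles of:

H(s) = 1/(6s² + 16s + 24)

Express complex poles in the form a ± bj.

Discriminant = 16² - 4×6×24 = 256 - 576 = -320 < 0, so the poles are a complex conjugate pair s = (-16 ± j√320)/(2×6). Real part = -16/(2×6) = -16/12 ≈ -1.3333; imaginary part = ±√320/(2×6) ≈ 1.4907. Poles: s = -1.3333 ± 1.4907j.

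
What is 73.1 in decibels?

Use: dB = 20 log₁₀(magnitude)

dB = 20 log₁₀(73.1) = 37.3 dB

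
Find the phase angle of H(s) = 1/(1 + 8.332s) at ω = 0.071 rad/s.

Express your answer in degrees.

Phase = -arctan(ωτ) = -arctan(0.071 × 8.332) = -30.6°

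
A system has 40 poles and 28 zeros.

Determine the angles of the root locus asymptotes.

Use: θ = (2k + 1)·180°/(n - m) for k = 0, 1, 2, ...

n - m = 40 - 28 = 12. Angles: θk = (2k + 1)·180°/12 = 15°, 45°, 75°, 105°, 135°, 165°, 195°, 225°, 255°, 285°, 315°, 345°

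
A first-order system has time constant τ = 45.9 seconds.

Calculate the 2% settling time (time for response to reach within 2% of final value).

For first-order system, 2% settling time ≈ 4τ = 4 × 45.9 = 183.6 s.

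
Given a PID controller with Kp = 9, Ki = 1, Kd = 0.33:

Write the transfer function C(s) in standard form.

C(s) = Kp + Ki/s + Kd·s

Substituting values: C(s) = 9 + 1/s + 0.33s = (0.33s² + 9s + 1)/s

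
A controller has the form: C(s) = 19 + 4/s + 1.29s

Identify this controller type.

This is a Proportional-Integral-Derivative (PID) controller.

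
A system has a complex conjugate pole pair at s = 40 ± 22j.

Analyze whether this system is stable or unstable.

Real part of poles is 40 (> 0, right half-plane). Unstable.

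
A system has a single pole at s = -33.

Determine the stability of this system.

Pole at s = -33 is in the left half-plane. Stable.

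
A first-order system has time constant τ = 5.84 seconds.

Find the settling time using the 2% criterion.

For first-order system, 2% settling time ≈ 4τ = 4 × 5.84 = 23.36 s.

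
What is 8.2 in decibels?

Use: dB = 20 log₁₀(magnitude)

dB = 20 log₁₀(8.2) = 18.3 dB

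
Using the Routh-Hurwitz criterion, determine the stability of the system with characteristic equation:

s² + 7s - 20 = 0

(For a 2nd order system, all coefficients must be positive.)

Coefficients: 1, 7, -20. c=-20 not positive, so system is unstable.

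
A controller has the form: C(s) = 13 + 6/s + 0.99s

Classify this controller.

This is a Proportional-Integral-Derivative (PID) controller.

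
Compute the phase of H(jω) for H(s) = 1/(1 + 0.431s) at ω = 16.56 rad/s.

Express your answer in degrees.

Phase = -arctan(ωτ) = -arctan(16.56 × 0.431) = -82.0°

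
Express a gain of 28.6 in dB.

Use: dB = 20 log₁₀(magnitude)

dB = 20 log₁₀(28.6) = 29.1 dB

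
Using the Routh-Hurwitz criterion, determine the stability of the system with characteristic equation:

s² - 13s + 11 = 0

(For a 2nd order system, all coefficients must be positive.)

Coefficients: 1, -13, 11. b=-13 not positive, so system is unstable.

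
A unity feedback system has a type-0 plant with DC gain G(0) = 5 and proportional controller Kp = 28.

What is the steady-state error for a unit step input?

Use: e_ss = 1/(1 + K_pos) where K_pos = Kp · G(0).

K_pos = Kp · G(0) = 28 × 5 = 140. e_ss = 1/(1 + 140) = 0.0071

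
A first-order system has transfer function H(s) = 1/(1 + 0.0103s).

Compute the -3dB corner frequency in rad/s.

Corner frequency = 1/τ = 1/0.0103 = 97.087 rad/s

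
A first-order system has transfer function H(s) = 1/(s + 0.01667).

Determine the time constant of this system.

For H(s) = 1/(s + 1/τ), the pole is at -1/τ = -0.01667, so τ = 1/0.01667 = 59.99 s.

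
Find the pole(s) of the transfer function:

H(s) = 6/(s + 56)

Pole is where denominator = 0: s + 56 = 0, so s = -56.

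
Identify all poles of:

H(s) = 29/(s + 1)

Pole is where denominator = 0: s + 1 = 0, so s = -1.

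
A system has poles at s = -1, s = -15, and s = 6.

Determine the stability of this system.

Pole(s) at s = 6 are not in the left half-plane. System is unstable.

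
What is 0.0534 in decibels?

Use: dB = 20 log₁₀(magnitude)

dB = 20 log₁₀(0.0534) = -25.4 dB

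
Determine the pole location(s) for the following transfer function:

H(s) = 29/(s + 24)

Pole is where denominator = 0: s + 24 = 0, so s = -24.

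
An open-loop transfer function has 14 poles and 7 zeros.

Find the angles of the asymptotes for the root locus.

n - m = 14 - 7 = 7. Angles: θk = (2k + 1)·180°/7 = 25.71°, 77.14°, 128.57°, 180°, 231.43°, 282.86°, 334.29°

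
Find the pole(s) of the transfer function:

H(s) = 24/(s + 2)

Pole is where denominator = 0: s + 2 = 0, so s = -2.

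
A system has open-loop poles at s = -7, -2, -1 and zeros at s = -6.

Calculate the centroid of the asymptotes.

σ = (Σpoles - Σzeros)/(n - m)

σ = (Σpoles - Σzeros)/(n - m) = (-10 - (-6))/(3 - 1) = -4/2 = -2.0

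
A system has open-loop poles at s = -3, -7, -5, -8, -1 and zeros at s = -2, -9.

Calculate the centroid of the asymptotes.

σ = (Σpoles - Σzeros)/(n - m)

σ = (Σpoles - Σzeros)/(n - m) = (-24 - (-11))/(5 - 2) = -13/3 = -4.33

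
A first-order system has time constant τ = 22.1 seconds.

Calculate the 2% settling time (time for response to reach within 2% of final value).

For first-order system, 2% settling time ≈ 4τ = 4 × 22.1 = 88.4 s.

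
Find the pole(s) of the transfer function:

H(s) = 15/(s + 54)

Pole is where denominator = 0: s + 54 = 0, so s = -54.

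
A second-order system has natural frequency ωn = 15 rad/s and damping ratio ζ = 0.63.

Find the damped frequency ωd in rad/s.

ωd = ωn√(1 - ζ²) = 15√(1 - 0.63²) = 11.65 rad/s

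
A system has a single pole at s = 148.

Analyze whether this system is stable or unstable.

Pole at s = 148 is in the right half-plane. Unstable.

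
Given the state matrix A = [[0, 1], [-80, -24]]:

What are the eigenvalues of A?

det(A - λI) = λ² - (-24)λ + 80 = (λ - (-20))(λ - (-4)). Eigenvalues: -20, -4.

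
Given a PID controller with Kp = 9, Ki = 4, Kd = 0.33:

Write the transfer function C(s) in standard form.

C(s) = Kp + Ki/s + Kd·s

Substituting values: C(s) = 9 + 4/s + 0.33s = (0.33s² + 9s + 4)/s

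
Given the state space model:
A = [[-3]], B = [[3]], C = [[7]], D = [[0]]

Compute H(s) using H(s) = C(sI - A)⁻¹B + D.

(sI - A)⁻¹ = 1/(s + 3). H(s) = 7 × 3/(s + 3) + 0 = 21/(s + 3).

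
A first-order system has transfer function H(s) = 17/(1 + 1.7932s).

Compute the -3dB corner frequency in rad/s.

Corner frequency = 1/τ = 1/1.7932 = 0.558 rad/s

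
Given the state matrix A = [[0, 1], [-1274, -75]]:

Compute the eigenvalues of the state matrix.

det(A - λI) = λ² - (-75)λ + 1274 = (λ - (-26))(λ - (-49)). Eigenvalues: -26, -49.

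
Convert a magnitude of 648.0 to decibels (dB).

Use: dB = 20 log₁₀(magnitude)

dB = 20 log₁₀(648.0) = 56.2 dB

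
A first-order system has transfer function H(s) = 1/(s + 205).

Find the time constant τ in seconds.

For H(s) = 1/(s + 1/τ), the pole is at -1/τ = -205, so τ = 1/205 = 0.0049 s.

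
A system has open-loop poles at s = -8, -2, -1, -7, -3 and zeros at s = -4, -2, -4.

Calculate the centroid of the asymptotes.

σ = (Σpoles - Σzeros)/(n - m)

σ = (Σpoles - Σzeros)/(n - m) = (-21 - (-10))/(5 - 3) = -11/2 = -5.5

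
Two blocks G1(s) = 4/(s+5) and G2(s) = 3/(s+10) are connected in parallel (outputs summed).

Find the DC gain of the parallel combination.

Parallel: G_eq = G1 + G2. DC gain = G1(0) + G2(0) = 4/5 + 3/10 = 0.8 + 0.3 = 1.1.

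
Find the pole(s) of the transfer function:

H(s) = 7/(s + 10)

Pole is where denominator = 0: s + 10 = 0, so s = -10.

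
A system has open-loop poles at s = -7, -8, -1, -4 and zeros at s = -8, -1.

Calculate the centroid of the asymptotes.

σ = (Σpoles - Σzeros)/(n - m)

σ = (Σpoles - Σzeros)/(n - m) = (-20 - (-9))/(4 - 2) = -11/2 = -5.5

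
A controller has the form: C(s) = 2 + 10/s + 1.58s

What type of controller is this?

This is a Proportional-Integral-Derivative (PID) controller.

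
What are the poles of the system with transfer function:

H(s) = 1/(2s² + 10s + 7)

Discriminant = 10² - 4×2×7 = 100 - 56 = 44 > 0, so two distinct real poles. Using quadratic formula: s = (-10 ± √44)/(2×2) = (-10 ± √44)/4, with √44 ≈ 6.6332. s₁ ≈ -0.8417, s₂ ≈ -4.1583. Poles: s₁ = -0.8417, s₂ = -4.1583.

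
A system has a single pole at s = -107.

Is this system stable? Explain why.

Pole at s = -107 is in the left half-plane. Stable.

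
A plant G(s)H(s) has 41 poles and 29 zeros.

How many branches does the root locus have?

Root locus has n branches where n = number of poles = 41.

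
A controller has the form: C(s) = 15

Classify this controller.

This is a Proportional (P) controller.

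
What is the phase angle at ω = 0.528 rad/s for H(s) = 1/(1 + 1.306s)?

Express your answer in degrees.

Phase = -arctan(ωτ) = -arctan(0.528 × 1.306) = -34.6°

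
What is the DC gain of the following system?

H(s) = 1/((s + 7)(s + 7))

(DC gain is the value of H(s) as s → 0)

DC gain = H(0) = 1/(7 × 7) = 1/49 = 0.0204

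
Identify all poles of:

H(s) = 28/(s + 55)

Pole is where denominator = 0: s + 55 = 0, so s = -55.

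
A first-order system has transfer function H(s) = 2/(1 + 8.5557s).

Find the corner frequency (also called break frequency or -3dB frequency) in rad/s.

Corner frequency = 1/τ = 1/8.5557 = 0.117 rad/s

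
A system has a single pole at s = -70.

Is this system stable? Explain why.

Pole at s = -70 is in the left half-plane. Stable.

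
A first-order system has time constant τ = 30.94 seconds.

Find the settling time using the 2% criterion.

For first-order system, 2% settling time ≈ 4τ = 4 × 30.94 = 123.76 s.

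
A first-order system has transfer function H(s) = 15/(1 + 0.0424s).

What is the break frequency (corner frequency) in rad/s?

Corner frequency = 1/τ = 1/0.0424 = 23.585 rad/s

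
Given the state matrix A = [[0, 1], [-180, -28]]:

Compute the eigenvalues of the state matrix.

det(A - λI) = λ² - (-28)λ + 180 = (λ - (-18))(λ - (-10)). Eigenvalues: -18, -10.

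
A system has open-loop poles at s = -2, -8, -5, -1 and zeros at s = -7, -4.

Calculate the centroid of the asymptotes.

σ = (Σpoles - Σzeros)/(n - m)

σ = (Σpoles - Σzeros)/(n - m) = (-16 - (-11))/(4 - 2) = -5/2 = -2.5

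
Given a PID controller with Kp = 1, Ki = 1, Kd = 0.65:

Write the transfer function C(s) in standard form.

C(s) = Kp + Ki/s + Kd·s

Substituting values: C(s) = 1 + 1/s + 0.65s = (0.65s² + s + 1)/s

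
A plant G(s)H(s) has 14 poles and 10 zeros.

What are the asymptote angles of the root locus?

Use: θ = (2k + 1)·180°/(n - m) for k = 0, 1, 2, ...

n - m = 14 - 10 = 4. Angles: θk = (2k + 1)·180°/4 = 45°, 135°, 225°, 315°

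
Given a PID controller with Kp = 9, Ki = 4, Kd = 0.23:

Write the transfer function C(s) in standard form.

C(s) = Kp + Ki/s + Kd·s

Substituting values: C(s) = 9 + 4/s + 0.23s = (0.23s² + 9s + 4)/s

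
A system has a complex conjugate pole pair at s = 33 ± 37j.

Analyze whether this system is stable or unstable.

Real part of poles is 33 (> 0, right half-plane). Unstable.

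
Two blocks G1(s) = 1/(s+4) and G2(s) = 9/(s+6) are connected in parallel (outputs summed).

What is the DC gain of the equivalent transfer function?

Parallel: G_eq = G1 + G2. DC gain = G1(0) + G2(0) = 1/4 + 9/6 = 0.25 + 1.5 = 1.75.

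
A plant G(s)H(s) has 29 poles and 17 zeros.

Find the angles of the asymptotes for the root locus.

n - m = 29 - 17 = 12. Angles: θk = (2k + 1)·180°/12 = 15°, 45°, 75°, 105°, 135°, 165°, 195°, 225°, 255°, 285°, 315°, 345°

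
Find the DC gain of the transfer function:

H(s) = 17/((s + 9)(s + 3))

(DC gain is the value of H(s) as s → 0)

DC gain = H(0) = 17/(9 × 3) = 17/27 = 0.6296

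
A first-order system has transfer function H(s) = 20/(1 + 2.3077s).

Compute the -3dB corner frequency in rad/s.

Corner frequency = 1/τ = 1/2.3077 = 0.433 rad/s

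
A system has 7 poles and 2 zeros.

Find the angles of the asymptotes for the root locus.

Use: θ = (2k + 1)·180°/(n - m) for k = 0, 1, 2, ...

n - m = 7 - 2 = 5. Angles: θk = (2k + 1)·180°/5 = 36°, 108°, 180°, 252°, 324°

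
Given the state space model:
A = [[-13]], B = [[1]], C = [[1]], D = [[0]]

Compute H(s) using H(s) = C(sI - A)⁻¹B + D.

(sI - A)⁻¹ = 1/(s + 13). H(s) = 1 × 1/(s + 13) + 0 = 1/(s + 13).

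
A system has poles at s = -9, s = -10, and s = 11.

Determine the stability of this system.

Pole(s) at s = 11 are not in the left half-plane. System is unstable.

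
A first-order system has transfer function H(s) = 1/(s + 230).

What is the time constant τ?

For H(s) = 1/(s + 1/τ), the pole is at -1/τ = -230, so τ = 1/230 = 0.0043 s.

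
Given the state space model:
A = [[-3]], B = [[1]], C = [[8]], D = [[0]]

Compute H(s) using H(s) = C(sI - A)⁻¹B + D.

(sI - A)⁻¹ = 1/(s + 3). H(s) = 8 × 1/(s + 3) + 0 = 8/(s + 3).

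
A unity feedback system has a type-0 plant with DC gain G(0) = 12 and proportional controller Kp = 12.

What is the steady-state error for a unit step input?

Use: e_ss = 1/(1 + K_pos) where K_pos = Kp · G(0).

K_pos = Kp · G(0) = 12 × 12 = 144. e_ss = 1/(1 + 144) = 0.0069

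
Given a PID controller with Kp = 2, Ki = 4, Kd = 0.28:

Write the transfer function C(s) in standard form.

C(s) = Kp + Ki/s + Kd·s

Substituting values: C(s) = 2 + 4/s + 0.28s = (0.28s² + 2s + 4)/s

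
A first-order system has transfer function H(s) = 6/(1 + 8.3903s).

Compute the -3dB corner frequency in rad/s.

Corner frequency = 1/τ = 1/8.3903 = 0.119 rad/s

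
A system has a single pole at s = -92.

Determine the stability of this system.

Pole at s = -92 is in the left half-plane. Stable.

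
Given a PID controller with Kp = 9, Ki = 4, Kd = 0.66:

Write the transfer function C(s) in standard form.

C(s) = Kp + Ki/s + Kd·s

Substituting values: C(s) = 9 + 4/s + 0.66s = (0.66s² + 9s + 4)/s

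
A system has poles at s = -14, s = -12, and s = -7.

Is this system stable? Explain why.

All poles are in the left half-plane. System is stable.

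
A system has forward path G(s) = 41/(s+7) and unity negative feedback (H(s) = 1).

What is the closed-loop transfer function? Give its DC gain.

T(s) = G/(1+GH) = [41/(s+7)] / [1 + 41/(s+7)] = 41/(s+7+41) = 41/(s+48). DC gain = 41/48 = 0.8542.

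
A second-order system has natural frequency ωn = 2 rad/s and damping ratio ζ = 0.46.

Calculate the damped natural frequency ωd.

ωd = ωn√(1 - ζ²) = 2√(1 - 0.46²) = 1.78 rad/s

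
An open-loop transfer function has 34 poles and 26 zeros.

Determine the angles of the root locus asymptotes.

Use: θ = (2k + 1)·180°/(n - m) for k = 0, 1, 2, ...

n - m = 34 - 26 = 8. Angles: θk = (2k + 1)·180°/8 = 22.5°, 67.5°, 112.5°, 157.5°, 202.5°, 247.5°, 292.5°, 337.5°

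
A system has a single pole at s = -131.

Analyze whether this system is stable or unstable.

Pole at s = -131 is in the left half-plane. Stable.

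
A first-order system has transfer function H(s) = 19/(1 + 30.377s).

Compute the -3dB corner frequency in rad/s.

Corner frequency = 1/τ = 1/30.377 = 0.033 rad/s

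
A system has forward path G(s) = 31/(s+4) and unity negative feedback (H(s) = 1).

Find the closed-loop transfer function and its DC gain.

T(s) = G/(1+GH) = [31/(s+4)] / [1 + 31/(s+4)] = 31/(s+4+31) = 31/(s+35). DC gain = 31/35 = 0.8857.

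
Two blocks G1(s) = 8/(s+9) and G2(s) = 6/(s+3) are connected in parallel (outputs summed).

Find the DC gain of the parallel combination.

Parallel: G_eq = G1 + G2. DC gain = G1(0) + G2(0) = 8/9 + 6/3 = 0.8889 + 2 = 2.8889.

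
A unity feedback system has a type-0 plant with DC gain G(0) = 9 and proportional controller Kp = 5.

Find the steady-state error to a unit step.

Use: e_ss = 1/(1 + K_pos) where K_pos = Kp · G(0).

K_pos = Kp · G(0) = 5 × 9 = 45. e_ss = 1/(1 + 45) = 0.0217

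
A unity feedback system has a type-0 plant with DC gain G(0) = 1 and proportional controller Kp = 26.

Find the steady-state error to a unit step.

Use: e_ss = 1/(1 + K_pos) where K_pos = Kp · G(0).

K_pos = Kp · G(0) = 26 × 1 = 26. e_ss = 1/(1 + 26) = 0.0370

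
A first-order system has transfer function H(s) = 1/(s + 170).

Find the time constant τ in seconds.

For H(s) = 1/(s + 1/τ), the pole is at -1/τ = -170, so τ = 1/170 = 0.0059 s.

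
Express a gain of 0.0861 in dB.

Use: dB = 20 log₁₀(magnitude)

dB = 20 log₁₀(0.0861) = -21.3 dB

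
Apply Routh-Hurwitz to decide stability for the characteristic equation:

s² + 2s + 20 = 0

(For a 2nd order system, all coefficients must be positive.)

Coefficients: 1, 2, 20. All positive, so system is stable.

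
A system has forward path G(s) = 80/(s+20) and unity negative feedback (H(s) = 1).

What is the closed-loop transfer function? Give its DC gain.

T(s) = G/(1+GH) = [80/(s+20)] / [1 + 80/(s+20)] = 80/(s+20+80) = 80/(s+100). DC gain = 80/100 = 0.8.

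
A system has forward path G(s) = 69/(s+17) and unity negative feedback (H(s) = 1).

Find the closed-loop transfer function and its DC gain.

T(s) = G/(1+GH) = [69/(s+17)] / [1 + 69/(s+17)] = 69/(s+17+69) = 69/(s+86). DC gain = 69/86 = 0.8023.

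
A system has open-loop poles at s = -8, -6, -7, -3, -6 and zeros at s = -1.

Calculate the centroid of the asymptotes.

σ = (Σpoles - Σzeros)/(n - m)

σ = (Σpoles - Σzeros)/(n - m) = (-30 - (-1))/(5 - 1) = -29/4 = -7.25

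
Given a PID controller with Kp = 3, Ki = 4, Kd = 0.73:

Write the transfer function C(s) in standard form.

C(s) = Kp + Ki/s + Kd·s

Substituting values: C(s) = 3 + 4/s + 0.73s = (0.73s² + 3s + 4)/s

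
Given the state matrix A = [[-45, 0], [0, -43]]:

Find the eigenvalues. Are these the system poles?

For diagonal matrix, eigenvalues are diagonal entries: λ₁ = -45, λ₂ = -43. Eigenvalues of A = system poles.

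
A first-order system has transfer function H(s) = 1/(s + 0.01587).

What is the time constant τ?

For H(s) = 1/(s + 1/τ), the pole is at -1/τ = -0.01587, so τ = 1/0.01587 = 63.01 s.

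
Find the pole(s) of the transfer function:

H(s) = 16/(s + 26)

Pole is where denominator = 0: s + 26 = 0, so s = -26.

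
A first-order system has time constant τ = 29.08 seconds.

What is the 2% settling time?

For first-order system, 2% settling time ≈ 4τ = 4 × 29.08 = 116.32 s.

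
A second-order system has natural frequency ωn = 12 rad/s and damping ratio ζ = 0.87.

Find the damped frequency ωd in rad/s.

ωd = ωn√(1 - ζ²) = 12√(1 - 0.87²) = 5.92 rad/s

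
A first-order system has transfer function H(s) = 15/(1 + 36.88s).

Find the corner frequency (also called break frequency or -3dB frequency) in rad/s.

Corner frequency = 1/τ = 1/36.88 = 0.027 rad/s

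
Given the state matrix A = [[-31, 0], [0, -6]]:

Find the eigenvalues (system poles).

For diagonal matrix, eigenvalues are diagonal entries: λ₁ = -31, λ₂ = -6.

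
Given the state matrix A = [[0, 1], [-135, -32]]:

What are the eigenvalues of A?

det(A - λI) = λ² - (-32)λ + 135 = (λ - (-5))(λ - (-27)). Eigenvalues: -5, -27.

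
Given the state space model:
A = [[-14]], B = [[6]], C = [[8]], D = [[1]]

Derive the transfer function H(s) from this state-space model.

(sI - A)⁻¹ = 1/(s + 14). H(s) = 8×6/(s + 14) + 1 = (s + 62)/(s + 14).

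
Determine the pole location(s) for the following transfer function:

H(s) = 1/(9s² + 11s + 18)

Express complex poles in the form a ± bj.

Discriminant = 11² - 4×9×18 = 121 - 648 = -527 < 0, so the poles are a complex conjugate pair s = (-11 ± j√527)/(2×9). Real part = -11/(2×9) = -11/18 ≈ -0.6111; imaginary part = ±√527/(2×9) ≈ 1.2754. Poles: s = -0.6111 ± 1.2754j.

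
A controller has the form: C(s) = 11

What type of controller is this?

This is a Proportional (P) controller.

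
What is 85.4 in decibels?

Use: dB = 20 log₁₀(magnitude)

dB = 20 log₁₀(85.4) = 38.6 dB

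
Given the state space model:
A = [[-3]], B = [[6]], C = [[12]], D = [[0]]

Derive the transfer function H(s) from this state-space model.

(sI - A)⁻¹ = 1/(s + 3). H(s) = 12 × 6/(s + 3) + 0 = 72/(s + 3).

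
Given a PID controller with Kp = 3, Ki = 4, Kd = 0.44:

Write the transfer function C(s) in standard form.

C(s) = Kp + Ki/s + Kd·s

Substituting values: C(s) = 3 + 4/s + 0.44s = (0.44s² + 3s + 4)/s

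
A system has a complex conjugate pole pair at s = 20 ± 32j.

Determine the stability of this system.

Real part of poles is 20 (> 0, right half-plane). Unstable.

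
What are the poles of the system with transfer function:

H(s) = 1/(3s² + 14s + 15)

Discriminant = 14² - 4×3×15 = 196 - 180 = 16 > 0, so two distinct real poles. Using quadratic formula: s = (-14 ± √16)/(2×3) = (-14 ± √16)/6, with √16 = 4. s₁ = -10/6 ≈ -1.6667, s₂ = -18/6 = -3. Poles: s₁ = -1.6667, s₂ = -3.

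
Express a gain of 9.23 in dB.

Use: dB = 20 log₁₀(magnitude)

dB = 20 log₁₀(9.23) = 19.3 dB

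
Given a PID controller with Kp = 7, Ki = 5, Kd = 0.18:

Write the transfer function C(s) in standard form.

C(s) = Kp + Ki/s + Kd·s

Substituting values: C(s) = 7 + 5/s + 0.18s = (0.18s² + 7s + 5)/s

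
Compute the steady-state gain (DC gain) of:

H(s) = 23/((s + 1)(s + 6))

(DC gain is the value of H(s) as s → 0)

DC gain = H(0) = 23/(1 × 6) = 23/6 = 3.8333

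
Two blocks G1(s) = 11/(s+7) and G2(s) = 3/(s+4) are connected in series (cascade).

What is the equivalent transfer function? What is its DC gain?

Series: multiply transfer functions. G_eq = 11/(s+7) × 3/(s+4) = 33/((s+7)(s+4)). DC gain = 33/(7×4) = 1.1786.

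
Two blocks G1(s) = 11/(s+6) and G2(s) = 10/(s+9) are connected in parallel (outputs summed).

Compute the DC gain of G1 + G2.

Parallel: G_eq = G1 + G2. DC gain = G1(0) + G2(0) = 11/6 + 10/9 = 1.8333 + 1.1111 = 2.9444.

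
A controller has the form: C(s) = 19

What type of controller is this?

This is a Proportional (P) controller.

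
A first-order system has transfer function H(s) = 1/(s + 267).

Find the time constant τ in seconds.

For H(s) = 1/(s + 1/τ), the pole is at -1/τ = -267, so τ = 1/267 = 0.0037 s.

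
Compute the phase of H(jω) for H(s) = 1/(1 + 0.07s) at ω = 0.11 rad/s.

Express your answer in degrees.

Phase = -arctan(ωτ) = -arctan(0.11 × 0.07) = -0.4°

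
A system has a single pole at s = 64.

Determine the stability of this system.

Pole at s = 64 is in the right half-plane. Unstable.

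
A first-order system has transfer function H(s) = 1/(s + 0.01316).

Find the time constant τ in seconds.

For H(s) = 1/(s + 1/τ), the pole is at -1/τ = -0.01316, so τ = 1/0.01316 = 75.99 s.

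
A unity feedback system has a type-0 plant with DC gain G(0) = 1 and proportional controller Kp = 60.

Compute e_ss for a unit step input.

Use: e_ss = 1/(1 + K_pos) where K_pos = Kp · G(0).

K_pos = Kp · G(0) = 60 × 1 = 60. e_ss = 1/(1 + 60) = 0.0164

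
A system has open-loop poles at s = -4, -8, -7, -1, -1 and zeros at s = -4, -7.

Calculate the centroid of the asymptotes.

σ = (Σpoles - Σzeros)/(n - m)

σ = (Σpoles - Σzeros)/(n - m) = (-21 - (-11))/(5 - 2) = -10/3 = -3.33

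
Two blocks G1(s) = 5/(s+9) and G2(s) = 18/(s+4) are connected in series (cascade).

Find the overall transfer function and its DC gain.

Series: multiply transfer functions. G_eq = 5/(s+9) × 18/(s+4) = 90/((s+9)(s+4)). DC gain = 90/(9×4) = 2.5.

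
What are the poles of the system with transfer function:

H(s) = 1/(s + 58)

Pole is where denominator = 0: s + 58 = 0, so s = -58.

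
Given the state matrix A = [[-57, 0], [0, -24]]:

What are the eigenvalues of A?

For diagonal matrix, eigenvalues are diagonal entries: λ₁ = -57, λ₂ = -24.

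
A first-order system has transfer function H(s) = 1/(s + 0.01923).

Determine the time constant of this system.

For H(s) = 1/(s + 1/τ), the pole is at -1/τ = -0.01923, so τ = 1/0.01923 = 52 s.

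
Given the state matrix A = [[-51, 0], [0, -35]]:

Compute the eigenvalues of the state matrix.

For diagonal matrix, eigenvalues are diagonal entries: λ₁ = -51, λ₂ = -35.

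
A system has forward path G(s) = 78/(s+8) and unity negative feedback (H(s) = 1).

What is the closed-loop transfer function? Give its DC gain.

T(s) = G/(1+GH) = [78/(s+8)] / [1 + 78/(s+8)] = 78/(s+8+78) = 78/(s+86). DC gain = 78/86 = 0.9070.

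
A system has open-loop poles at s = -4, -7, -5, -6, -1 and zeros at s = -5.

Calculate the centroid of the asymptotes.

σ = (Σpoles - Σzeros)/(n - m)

σ = (Σpoles - Σzeros)/(n - m) = (-23 - (-5))/(5 - 1) = -18/4 = -4.5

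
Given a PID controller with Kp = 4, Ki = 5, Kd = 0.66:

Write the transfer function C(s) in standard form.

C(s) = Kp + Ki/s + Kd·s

Substituting values: C(s) = 4 + 5/s + 0.66s = (0.66s² + 4s + 5)/s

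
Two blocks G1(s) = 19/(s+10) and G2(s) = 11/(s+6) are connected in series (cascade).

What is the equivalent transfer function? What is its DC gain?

Series: multiply transfer functions. G_eq = 19/(s+10) × 11/(s+6) = 209/((s+10)(s+6)). DC gain = 209/(10×6) = 3.4833.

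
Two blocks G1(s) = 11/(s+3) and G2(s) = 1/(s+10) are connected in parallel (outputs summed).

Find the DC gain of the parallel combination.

Parallel: G_eq = G1 + G2. DC gain = G1(0) + G2(0) = 11/3 + 1/10 = 3.6667 + 0.1 = 3.7667.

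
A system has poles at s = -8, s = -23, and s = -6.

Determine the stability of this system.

All poles are in the left half-plane. System is stable.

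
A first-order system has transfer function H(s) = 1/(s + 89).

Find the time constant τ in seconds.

For H(s) = 1/(s + 1/τ), the pole is at -1/τ = -89, so τ = 1/89 = 0.0112 s.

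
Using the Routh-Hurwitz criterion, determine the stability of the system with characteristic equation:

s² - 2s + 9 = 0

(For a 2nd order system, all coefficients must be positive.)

Coefficients: 1, -2, 9. b=-2 not positive, so system is unstable.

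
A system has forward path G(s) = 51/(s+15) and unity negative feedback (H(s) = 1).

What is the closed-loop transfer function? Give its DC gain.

T(s) = G/(1+GH) = [51/(s+15)] / [1 + 51/(s+15)] = 51/(s+15+51) = 51/(s+66). DC gain = 51/66 = 0.7727.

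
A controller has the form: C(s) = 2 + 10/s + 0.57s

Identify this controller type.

This is a Proportional-Integral-Derivative (PID) controller.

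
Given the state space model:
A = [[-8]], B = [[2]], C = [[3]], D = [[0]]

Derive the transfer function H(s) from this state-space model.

(sI - A)⁻¹ = 1/(s + 8). H(s) = 3 × 2/(s + 8) + 0 = 6/(s + 8).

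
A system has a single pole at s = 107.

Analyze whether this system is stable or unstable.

Pole at s = 107 is in the right half-plane. Unstable.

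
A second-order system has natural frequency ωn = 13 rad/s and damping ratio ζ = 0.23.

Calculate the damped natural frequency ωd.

ωd = ωn√(1 - ζ²) = 13√(1 - 0.23²) = 12.65 rad/s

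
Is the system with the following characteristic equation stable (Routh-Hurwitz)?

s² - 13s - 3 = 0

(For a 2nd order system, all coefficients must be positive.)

Coefficients: 1, -13, -3. b=-13, c=-3 not positive, so system is unstable.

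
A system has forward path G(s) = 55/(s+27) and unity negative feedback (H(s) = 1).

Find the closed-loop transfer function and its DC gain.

T(s) = G/(1+GH) = [55/(s+27)] / [1 + 55/(s+27)] = 55/(s+27+55) = 55/(s+82). DC gain = 55/82 = 0.6707.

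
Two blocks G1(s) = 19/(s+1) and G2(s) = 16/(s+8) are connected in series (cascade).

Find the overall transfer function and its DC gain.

Series: multiply transfer functions. G_eq = 19/(s+1) × 16/(s+8) = 304/((s+1)(s+8)). DC gain = 304/(1×8) = 38.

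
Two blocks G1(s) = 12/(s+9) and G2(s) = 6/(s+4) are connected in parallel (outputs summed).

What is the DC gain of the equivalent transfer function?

Parallel: G_eq = G1 + G2. DC gain = G1(0) + G2(0) = 12/9 + 6/4 = 1.3333 + 1.5 = 2.8333.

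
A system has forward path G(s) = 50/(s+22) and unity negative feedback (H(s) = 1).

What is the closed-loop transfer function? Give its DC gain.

T(s) = G/(1+GH) = [50/(s+22)] / [1 + 50/(s+22)] = 50/(s+22+50) = 50/(s+72). DC gain = 50/72 = 0.6944.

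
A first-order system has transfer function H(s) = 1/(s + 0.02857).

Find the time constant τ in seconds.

For H(s) = 1/(s + 1/τ), the pole is at -1/τ = -0.02857, so τ = 1/0.02857 = 35 s.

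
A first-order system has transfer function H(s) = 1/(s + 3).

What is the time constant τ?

For H(s) = 1/(s + 1/τ), the pole is at -1/τ = -3, so τ = 1/3 = 0.3333 s.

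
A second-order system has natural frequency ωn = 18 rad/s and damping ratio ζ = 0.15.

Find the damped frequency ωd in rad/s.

ωd = ωn√(1 - ζ²) = 18√(1 - 0.15²) = 17.8 rad/s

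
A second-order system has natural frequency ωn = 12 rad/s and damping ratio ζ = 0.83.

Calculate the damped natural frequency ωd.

ωd = ωn√(1 - ζ²) = 12√(1 - 0.83²) = 6.69 rad/s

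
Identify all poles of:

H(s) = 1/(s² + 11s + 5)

Discriminant = 11² - 4×1×5 = 121 - 20 = 101 > 0, so two distinct real poles. Using quadratic formula: s = (-11 ± √101)/(2×1) = (-11 ± √101)/2, with √101 ≈ 10.0499. s₁ ≈ -0.4751, s₂ ≈ -10.5249. Poles: s₁ = -0.4751, s₂ = -10.5249.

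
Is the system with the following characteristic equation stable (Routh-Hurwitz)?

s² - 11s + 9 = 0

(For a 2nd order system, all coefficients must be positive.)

Coefficients: 1, -11, 9. b=-11 not positive, so system is unstable.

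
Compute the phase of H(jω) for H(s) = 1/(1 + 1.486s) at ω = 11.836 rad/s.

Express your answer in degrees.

Phase = -arctan(ωτ) = -arctan(11.836 × 1.486) = -86.7°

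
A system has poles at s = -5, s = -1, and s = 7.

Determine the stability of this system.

Pole(s) at s = 7 are not in the left half-plane. System is unstable.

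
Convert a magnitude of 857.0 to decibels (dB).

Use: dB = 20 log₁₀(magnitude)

dB = 20 log₁₀(857.0) = 58.7 dB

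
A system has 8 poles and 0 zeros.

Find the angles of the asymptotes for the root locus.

n - m = 8 - 0 = 8. Angles: θk = (2k + 1)·180°/8 = 22.5°, 67.5°, 112.5°, 157.5°, 202.5°, 247.5°, 292.5°, 337.5°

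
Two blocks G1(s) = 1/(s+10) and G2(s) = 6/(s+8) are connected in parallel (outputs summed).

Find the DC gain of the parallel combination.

Parallel: G_eq = G1 + G2. DC gain = G1(0) + G2(0) = 1/10 + 6/8 = 0.1 + 0.75 = 0.85.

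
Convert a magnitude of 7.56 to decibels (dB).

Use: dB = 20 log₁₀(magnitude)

dB = 20 log₁₀(7.56) = 17.6 dB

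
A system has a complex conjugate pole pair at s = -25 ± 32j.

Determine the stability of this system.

Real part of poles is -25 (< 0, left half-plane). Stable.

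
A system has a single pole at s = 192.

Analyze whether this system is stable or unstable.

Pole at s = 192 is in the right half-plane. Unstable.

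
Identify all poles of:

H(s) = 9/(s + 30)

Pole is where denominator = 0: s + 30 = 0, so s = -30.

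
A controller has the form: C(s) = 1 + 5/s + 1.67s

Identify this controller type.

This is a Proportional-Integral-Derivative (PID) controller.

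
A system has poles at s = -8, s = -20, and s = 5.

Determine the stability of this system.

Pole(s) at s = 5 are not in the left half-plane. System is unstable.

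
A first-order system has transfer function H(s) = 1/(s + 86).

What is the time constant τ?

For H(s) = 1/(s + 1/τ), the pole is at -1/τ = -86, so τ = 1/86 = 0.0116 s.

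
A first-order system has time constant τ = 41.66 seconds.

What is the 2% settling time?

For first-order system, 2% settling time ≈ 4τ = 4 × 41.66 = 166.64 s.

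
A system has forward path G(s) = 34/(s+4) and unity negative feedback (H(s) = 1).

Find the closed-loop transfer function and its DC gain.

T(s) = G/(1+GH) = [34/(s+4)] / [1 + 34/(s+4)] = 34/(s+4+34) = 34/(s+38). DC gain = 34/38 = 0.8947.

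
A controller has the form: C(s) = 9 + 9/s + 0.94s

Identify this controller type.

This is a Proportional-Integral-Derivative (PID) controller.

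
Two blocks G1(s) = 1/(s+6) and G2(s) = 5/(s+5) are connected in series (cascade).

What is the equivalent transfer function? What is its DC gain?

Series: multiply transfer functions. G_eq = 1/(s+6) × 5/(s+5) = 5/((s+6)(s+5)). DC gain = 5/(6×5) = 0.1667.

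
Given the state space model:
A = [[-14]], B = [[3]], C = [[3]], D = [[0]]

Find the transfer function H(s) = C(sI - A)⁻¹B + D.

(sI - A)⁻¹ = 1/(s + 14). H(s) = 3 × 3/(s + 14) + 0 = 9/(s + 14).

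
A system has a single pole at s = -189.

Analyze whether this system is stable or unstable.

Pole at s = -189 is in the left half-plane. Stable.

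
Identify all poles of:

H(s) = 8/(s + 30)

Pole is where denominator = 0: s + 30 = 0, so s = -30.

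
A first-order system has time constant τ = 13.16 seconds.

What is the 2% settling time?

For first-order system, 2% settling time ≈ 4τ = 4 × 13.16 = 52.64 s.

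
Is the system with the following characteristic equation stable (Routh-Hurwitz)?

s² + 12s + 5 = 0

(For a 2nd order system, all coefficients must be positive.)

Coefficients: 1, 12, 5. All positive, so system is stable.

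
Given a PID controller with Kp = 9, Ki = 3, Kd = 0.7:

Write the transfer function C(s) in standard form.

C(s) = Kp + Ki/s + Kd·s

Substituting values: C(s) = 9 + 3/s + 0.7s = (0.7s² + 9s + 3)/s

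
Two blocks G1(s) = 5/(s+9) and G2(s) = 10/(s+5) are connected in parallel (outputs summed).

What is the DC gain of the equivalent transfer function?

Parallel: G_eq = G1 + G2. DC gain = G1(0) + G2(0) = 5/9 + 10/5 = 0.5556 + 2 = 2.5556.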